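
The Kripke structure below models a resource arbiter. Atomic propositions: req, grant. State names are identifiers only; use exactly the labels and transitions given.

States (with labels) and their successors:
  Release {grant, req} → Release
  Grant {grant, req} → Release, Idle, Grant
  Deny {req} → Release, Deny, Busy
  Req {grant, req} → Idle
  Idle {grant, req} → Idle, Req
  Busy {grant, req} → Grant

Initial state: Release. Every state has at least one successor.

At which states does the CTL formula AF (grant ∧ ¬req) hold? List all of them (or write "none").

none

States satisfying grant ∧ ¬req: ∅.
States satisfying AF (grant ∧ ¬req): ∅.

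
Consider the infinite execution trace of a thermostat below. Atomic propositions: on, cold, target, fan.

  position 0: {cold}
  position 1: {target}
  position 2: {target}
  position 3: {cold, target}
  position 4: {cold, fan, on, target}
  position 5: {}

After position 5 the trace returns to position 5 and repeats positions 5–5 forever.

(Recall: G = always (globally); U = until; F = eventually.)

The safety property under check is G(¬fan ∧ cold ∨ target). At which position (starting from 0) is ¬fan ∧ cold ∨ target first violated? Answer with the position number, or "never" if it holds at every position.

5

Check ¬fan ∧ cold ∨ target at each position in order: 0 ✓, 1 ✓, 2 ✓, 3 ✓, 4 ✓.
At position 5 the labels are {}, so ¬fan ∧ cold ∨ target is false there. This is the first violation.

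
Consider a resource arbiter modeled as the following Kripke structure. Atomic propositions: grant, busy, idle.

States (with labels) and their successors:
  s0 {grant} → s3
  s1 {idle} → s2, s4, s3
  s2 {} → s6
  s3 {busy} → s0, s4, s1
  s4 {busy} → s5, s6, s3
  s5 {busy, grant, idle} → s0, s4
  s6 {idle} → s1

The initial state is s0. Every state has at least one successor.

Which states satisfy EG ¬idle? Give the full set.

{s0, s3, s4}

States satisfying ¬idle: {s0, s2, s3, s4}.
States satisfying EG ¬idle: {s0, s3, s4}.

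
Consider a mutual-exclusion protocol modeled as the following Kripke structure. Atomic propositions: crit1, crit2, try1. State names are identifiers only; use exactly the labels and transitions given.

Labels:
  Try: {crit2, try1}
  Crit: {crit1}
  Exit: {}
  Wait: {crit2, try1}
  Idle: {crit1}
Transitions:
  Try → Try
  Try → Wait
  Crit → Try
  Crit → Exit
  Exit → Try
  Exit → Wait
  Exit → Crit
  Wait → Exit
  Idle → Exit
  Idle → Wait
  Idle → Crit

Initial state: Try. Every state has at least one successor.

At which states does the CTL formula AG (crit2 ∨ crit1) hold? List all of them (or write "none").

States satisfying crit2 ∨ crit1: {Try, Crit, Wait, Idle}.
States satisfying AG (crit2 ∨ crit1): ∅.

none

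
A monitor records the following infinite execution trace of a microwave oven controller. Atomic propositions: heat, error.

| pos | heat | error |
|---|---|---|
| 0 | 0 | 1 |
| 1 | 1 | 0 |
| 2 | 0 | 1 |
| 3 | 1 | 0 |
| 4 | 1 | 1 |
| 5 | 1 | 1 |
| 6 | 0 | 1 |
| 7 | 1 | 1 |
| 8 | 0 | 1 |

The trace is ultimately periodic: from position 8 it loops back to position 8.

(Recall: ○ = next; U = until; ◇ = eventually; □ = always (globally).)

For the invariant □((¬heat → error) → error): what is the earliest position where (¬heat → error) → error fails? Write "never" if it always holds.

1

Check (¬heat → error) → error at each position in order: 0 ✓.
At position 1 the labels are {heat}, so (¬heat → error) → error is false there. This is the first violation.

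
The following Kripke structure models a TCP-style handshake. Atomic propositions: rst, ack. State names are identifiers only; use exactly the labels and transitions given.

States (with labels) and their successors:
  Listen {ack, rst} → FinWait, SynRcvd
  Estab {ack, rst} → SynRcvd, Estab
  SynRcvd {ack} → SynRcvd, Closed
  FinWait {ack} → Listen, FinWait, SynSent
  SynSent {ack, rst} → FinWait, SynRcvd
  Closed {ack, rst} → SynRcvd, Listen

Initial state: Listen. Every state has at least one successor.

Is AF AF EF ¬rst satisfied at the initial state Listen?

Holds

States satisfying AF EF ¬rst: {Listen, Estab, SynRcvd, FinWait, SynSent, Closed}.
States satisfying AF AF EF ¬rst: {Listen, Estab, SynRcvd, FinWait, SynSent, Closed}.
Listen ∈ Sat(AF AF EF ¬rst).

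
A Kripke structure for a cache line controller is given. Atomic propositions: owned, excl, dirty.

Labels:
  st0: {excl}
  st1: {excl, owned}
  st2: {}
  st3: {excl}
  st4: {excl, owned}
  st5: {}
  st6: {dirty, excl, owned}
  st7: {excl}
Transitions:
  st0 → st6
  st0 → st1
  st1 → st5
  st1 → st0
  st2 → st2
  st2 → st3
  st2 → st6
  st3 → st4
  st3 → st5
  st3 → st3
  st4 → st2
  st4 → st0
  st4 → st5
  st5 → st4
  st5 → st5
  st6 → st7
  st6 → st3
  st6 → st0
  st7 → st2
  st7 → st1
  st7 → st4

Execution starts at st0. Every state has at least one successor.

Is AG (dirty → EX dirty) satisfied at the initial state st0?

No

States satisfying dirty → EX dirty: {st0, st1, st2, st3, st4, st5, st7}.
States satisfying AG (dirty → EX dirty): ∅.
st6 is reachable from st0 and violates dirty → EX dirty, so AG fails at st0.
st0 ∉ Sat(AG (dirty → EX dirty)).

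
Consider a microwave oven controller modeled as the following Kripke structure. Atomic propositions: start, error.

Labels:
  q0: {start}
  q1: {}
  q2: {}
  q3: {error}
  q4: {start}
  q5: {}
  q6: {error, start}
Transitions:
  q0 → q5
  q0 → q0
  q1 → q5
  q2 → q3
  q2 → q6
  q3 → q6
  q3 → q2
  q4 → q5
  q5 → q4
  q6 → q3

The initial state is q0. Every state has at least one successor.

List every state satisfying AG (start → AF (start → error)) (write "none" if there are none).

{q1, q2, q3, q4, q5, q6}

States satisfying start → AF (start → error): {q1, q2, q3, q4, q5, q6}.
States satisfying AG (start → AF (start → error)): {q1, q2, q3, q4, q5, q6}.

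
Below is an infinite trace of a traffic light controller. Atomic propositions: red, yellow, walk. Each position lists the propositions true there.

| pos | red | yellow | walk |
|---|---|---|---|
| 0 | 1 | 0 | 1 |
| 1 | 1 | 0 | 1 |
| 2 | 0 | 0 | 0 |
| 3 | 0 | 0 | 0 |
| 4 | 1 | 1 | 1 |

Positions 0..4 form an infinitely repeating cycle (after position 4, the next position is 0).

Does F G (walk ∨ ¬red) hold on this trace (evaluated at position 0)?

Satisfied

G (walk ∨ ¬red) holds at position 0, which is reachable from 0, so F G (walk ∨ ¬red) holds.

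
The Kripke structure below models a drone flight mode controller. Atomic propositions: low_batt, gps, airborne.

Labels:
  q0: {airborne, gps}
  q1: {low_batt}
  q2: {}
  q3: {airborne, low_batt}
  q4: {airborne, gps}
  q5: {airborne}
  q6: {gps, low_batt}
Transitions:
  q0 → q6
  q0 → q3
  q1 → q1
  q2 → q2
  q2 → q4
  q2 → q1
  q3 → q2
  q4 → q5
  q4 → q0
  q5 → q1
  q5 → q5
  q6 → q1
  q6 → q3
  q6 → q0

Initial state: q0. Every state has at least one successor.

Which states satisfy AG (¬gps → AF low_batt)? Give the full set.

States satisfying ¬gps → AF low_batt: {q0, q1, q3, q4, q6}.
States satisfying AG (¬gps → AF low_batt): {q1}.

{q1}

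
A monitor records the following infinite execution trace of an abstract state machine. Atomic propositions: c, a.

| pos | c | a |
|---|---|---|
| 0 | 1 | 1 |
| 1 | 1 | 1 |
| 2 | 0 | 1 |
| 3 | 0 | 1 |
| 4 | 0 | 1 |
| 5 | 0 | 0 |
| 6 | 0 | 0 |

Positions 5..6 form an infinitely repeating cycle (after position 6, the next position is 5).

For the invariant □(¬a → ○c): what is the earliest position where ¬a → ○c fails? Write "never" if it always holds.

Check ¬a → ○c at each position in order: 0 ✓, 1 ✓, 2 ✓, 3 ✓, 4 ✓.
At position 5 the labels are {} and the next position 6 has {}, so ¬a → ○c is false there. This is the first violation.

5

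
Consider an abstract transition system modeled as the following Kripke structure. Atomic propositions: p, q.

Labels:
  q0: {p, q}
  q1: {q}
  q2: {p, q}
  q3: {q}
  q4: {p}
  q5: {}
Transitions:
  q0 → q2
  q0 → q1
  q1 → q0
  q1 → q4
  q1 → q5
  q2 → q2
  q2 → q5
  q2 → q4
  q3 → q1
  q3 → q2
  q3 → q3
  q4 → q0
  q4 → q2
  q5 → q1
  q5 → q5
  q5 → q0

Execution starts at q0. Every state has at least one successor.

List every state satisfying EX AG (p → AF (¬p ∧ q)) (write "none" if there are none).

none

States satisfying AG (p → AF (¬p ∧ q)): ∅.
States satisfying EX AG (p → AF (¬p ∧ q)): ∅.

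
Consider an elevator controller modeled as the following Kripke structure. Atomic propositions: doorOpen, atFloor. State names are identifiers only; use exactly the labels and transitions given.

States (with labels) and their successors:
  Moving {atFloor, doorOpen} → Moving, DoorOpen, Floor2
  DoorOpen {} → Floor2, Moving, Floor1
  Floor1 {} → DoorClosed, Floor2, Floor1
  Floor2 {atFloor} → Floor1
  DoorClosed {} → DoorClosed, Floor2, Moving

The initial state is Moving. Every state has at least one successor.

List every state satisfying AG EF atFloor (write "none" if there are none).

{Moving, DoorOpen, Floor1, Floor2, DoorClosed}

States satisfying EF atFloor: {Moving, DoorOpen, Floor1, Floor2, DoorClosed}.
States satisfying AG EF atFloor: {Moving, DoorOpen, Floor1, Floor2, DoorClosed}.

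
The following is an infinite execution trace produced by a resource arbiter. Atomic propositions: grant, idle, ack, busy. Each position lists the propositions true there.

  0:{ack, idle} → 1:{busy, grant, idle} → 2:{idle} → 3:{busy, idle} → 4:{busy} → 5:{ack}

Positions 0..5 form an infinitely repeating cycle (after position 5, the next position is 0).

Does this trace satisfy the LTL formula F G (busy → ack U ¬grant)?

Violated

G (busy → ack U ¬grant) is false at every position 0..5, so it never becomes true and F G (busy → ack U ¬grant) fails.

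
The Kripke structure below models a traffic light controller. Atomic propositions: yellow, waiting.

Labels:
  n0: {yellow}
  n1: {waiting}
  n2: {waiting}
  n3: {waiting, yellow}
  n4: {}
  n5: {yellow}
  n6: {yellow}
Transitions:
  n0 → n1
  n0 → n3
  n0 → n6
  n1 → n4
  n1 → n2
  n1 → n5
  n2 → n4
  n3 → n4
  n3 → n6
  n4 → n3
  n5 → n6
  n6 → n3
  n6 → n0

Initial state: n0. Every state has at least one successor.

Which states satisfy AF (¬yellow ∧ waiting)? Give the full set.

{n1, n2}

States satisfying ¬yellow ∧ waiting: {n1, n2}.
States satisfying AF (¬yellow ∧ waiting): {n1, n2}.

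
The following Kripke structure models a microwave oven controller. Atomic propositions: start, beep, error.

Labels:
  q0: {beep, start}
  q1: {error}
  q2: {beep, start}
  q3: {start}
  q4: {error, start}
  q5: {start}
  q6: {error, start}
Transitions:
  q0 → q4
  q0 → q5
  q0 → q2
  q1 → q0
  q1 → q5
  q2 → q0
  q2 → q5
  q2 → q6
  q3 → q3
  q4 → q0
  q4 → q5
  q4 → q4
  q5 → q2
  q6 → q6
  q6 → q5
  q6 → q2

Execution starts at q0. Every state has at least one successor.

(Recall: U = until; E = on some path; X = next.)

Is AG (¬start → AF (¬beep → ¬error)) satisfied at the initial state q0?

Yes

States satisfying ¬start → AF (¬beep → ¬error): {q0, q1, q2, q3, q4, q5, q6}.
States satisfying AG (¬start → AF (¬beep → ¬error)): {q0, q1, q2, q3, q4, q5, q6}.
Every state reachable from q0 satisfies ¬start → AF (¬beep → ¬error).
q0 ∈ Sat(AG (¬start → AF (¬beep → ¬error))).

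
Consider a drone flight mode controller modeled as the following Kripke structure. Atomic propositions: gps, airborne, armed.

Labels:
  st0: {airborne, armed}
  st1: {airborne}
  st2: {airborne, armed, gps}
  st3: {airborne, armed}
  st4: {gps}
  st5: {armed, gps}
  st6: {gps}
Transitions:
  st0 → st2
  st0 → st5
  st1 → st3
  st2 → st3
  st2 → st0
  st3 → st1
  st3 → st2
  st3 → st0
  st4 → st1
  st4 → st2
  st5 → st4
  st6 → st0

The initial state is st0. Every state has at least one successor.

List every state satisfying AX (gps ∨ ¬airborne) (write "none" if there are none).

{st0, st5}

States satisfying gps ∨ ¬airborne: {st2, st4, st5, st6}.
States satisfying AX (gps ∨ ¬airborne): {st0, st5}.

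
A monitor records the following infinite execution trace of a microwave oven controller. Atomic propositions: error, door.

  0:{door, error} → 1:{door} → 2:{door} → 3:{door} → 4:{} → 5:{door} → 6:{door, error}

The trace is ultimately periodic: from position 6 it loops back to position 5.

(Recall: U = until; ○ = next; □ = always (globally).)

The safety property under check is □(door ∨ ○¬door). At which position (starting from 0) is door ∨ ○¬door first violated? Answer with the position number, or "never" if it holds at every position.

Check door ∨ ○¬door at each position in order: 0 ✓, 1 ✓, 2 ✓, 3 ✓.
At position 4 the labels are {} and the next position 5 has {door}, so door ∨ ○¬door is false there. This is the first violation.

4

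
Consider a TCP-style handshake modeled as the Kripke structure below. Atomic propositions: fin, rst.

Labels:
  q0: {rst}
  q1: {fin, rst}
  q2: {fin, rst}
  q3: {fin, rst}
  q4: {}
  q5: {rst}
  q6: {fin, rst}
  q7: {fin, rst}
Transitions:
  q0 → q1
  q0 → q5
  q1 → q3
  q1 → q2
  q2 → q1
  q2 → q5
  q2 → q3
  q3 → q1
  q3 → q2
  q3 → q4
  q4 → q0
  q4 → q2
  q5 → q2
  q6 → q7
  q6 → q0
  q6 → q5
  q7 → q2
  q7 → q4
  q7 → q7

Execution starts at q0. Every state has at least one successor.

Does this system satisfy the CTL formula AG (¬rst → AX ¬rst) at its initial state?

Does not hold

States satisfying ¬rst → AX ¬rst: {q0, q1, q2, q3, q5, q6, q7}.
States satisfying AG (¬rst → AX ¬rst): ∅.
q4 is reachable from q0 and violates ¬rst → AX ¬rst, so AG fails at q0.
q0 ∉ Sat(AG (¬rst → AX ¬rst)).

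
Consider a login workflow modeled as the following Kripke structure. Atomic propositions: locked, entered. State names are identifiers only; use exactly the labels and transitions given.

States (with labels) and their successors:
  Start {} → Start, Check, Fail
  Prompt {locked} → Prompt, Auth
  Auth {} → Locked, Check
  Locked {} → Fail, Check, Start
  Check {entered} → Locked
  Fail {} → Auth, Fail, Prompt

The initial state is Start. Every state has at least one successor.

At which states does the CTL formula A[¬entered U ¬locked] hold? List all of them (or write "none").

States satisfying ¬entered: {Start, Prompt, Auth, Locked, Fail}.
States satisfying ¬locked: {Start, Auth, Locked, Check, Fail}.
States satisfying A[¬entered U ¬locked]: {Start, Auth, Locked, Check, Fail}.

{Start, Auth, Locked, Check, Fail}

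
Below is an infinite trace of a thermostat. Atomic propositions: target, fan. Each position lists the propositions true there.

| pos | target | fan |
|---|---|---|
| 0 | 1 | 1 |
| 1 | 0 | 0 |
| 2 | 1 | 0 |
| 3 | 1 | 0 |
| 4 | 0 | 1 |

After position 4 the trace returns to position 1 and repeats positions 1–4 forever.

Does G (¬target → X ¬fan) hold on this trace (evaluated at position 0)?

Yes

¬target → X ¬fan holds at every position 0..4, and those are all positions ever visited, so G (¬target → X ¬fan) holds.
Positions where ¬target holds: 1, 4.
Check X ¬fan at each: 1→ok, 4→ok.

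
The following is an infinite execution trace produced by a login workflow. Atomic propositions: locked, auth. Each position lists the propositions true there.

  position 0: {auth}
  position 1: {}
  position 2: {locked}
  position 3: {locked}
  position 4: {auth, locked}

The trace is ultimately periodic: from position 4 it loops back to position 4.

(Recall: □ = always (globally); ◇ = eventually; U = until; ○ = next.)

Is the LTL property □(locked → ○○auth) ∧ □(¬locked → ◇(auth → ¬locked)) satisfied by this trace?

locked → ○○auth holds at every position 0..4, and those are all positions ever visited, so □(locked → ○○auth) holds.
Positions where locked holds: 2, 3, 4.
Check ○○auth at each: 2→ok, 3→ok, 4→ok.
¬locked → ◇(auth → ¬locked) holds at every position 0..4, and those are all positions ever visited, so □(¬locked → ◇(auth → ¬locked)) holds.
Positions where ¬locked holds: 0, 1.
Check ◇(auth → ¬locked) at each: 0→ok, 1→ok.
At position 0: □(locked → ○○auth) is true; □(¬locked → ◇(auth → ¬locked)) is true; so □(locked → ○○auth) ∧ □(¬locked → ◇(auth → ¬locked)) is true.

Yes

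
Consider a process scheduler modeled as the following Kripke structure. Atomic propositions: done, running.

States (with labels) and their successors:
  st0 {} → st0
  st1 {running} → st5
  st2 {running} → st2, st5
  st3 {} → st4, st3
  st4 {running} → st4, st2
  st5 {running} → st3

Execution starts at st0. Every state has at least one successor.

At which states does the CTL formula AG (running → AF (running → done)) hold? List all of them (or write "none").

{st0}

States satisfying running → AF (running → done): {st0, st1, st3, st5}.
States satisfying AG (running → AF (running → done)): {st0}.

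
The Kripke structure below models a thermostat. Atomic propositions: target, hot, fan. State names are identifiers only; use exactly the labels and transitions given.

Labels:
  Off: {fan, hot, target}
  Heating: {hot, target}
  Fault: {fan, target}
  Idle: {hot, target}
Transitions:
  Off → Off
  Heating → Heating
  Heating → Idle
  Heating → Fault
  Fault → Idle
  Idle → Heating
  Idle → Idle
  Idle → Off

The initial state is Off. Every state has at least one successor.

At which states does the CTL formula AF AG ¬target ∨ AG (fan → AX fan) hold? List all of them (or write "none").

States satisfying AG ¬target: ∅.
States satisfying AF AG ¬target: ∅.
States satisfying fan → AX fan: {Off, Heating, Idle}.
States satisfying AG (fan → AX fan): {Off}.
States satisfying AF AG ¬target ∨ AG (fan → AX fan): {Off}.

{Off}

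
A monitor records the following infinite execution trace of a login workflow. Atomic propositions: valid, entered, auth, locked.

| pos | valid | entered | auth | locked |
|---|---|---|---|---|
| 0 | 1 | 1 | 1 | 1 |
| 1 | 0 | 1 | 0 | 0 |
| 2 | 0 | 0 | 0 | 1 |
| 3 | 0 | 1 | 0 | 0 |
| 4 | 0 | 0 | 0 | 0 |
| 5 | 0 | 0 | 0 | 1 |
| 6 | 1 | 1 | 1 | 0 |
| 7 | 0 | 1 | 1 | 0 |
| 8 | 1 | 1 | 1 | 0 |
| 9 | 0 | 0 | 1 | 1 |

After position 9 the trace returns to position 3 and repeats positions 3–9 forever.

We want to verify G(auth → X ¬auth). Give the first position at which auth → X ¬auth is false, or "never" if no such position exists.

6

Check auth → X ¬auth at each position in order: 0 ✓, 1 ✓, 2 ✓, 3 ✓, 4 ✓, 5 ✓.
At position 6 the labels are {auth, entered, valid} and the next position 7 has {auth, entered}, so auth → X ¬auth is false there. This is the first violation.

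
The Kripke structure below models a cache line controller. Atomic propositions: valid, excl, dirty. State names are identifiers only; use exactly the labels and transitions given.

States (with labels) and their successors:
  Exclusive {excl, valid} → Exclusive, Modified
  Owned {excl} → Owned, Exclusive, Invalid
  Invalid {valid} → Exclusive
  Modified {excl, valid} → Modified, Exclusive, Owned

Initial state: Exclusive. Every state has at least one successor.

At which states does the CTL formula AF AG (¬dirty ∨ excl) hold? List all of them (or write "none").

States satisfying AG (¬dirty ∨ excl): {Exclusive, Owned, Invalid, Modified}.
States satisfying AF AG (¬dirty ∨ excl): {Exclusive, Owned, Invalid, Modified}.

{Exclusive, Owned, Invalid, Modified}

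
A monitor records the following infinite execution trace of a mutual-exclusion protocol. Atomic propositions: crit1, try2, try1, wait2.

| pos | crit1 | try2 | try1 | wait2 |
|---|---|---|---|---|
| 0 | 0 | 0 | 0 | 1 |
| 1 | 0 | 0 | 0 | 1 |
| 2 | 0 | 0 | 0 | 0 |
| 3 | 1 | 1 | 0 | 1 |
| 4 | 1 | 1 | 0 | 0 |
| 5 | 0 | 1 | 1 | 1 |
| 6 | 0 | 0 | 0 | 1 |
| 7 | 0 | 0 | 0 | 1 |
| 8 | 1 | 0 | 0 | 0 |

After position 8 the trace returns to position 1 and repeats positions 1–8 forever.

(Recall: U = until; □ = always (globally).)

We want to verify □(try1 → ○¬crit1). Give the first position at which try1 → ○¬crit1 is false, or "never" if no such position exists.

never

try1 → ○¬crit1 holds at every position 0..8, and those are all the positions the trace ever visits, so the invariant □(try1 → ○¬crit1) is never violated.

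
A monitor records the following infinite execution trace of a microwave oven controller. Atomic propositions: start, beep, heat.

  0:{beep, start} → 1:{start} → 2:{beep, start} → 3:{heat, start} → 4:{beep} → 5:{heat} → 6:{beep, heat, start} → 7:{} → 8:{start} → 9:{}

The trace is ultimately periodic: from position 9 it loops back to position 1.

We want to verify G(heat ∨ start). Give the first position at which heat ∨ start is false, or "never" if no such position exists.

4

Check heat ∨ start at each position in order: 0 ✓, 1 ✓, 2 ✓, 3 ✓.
At position 4 the labels are {beep}, so heat ∨ start is false there. This is the first violation.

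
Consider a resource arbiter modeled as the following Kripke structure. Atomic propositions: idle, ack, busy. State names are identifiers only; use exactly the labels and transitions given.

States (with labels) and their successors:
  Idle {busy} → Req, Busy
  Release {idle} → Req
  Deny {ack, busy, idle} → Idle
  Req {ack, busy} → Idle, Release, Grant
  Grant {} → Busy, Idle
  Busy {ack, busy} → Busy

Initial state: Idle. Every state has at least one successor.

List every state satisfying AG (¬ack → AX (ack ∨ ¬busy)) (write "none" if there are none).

States satisfying ¬ack → AX (ack ∨ ¬busy): {Idle, Release, Deny, Req, Busy}.
States satisfying AG (¬ack → AX (ack ∨ ¬busy)): {Busy}.

{Busy}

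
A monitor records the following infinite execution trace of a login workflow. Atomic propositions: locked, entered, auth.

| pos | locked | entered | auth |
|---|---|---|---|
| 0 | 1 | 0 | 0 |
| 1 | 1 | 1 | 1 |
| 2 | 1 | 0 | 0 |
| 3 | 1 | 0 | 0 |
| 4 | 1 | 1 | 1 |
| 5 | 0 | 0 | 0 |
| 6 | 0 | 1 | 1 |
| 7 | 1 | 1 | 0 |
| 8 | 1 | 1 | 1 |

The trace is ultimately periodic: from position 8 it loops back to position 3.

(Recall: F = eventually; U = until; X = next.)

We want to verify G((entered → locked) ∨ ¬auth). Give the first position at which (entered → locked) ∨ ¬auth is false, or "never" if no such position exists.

Check (entered → locked) ∨ ¬auth at each position in order: 0 ✓, 1 ✓, 2 ✓, 3 ✓, 4 ✓, 5 ✓.
At position 6 the labels are {auth, entered}, so (entered → locked) ∨ ¬auth is false there. This is the first violation.

6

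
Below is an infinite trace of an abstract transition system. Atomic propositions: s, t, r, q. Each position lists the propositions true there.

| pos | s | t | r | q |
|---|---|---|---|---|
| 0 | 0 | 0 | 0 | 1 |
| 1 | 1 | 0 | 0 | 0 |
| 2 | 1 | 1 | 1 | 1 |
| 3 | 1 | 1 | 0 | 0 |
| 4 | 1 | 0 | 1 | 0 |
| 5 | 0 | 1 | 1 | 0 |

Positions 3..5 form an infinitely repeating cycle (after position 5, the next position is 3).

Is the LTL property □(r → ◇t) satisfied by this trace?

Holds

r → ◇t holds at every position 0..5, and those are all positions ever visited, so □(r → ◇t) holds.
Positions where r holds: 2, 4, 5.
Check ◇t at each: 2→ok, 4→ok, 5→ok.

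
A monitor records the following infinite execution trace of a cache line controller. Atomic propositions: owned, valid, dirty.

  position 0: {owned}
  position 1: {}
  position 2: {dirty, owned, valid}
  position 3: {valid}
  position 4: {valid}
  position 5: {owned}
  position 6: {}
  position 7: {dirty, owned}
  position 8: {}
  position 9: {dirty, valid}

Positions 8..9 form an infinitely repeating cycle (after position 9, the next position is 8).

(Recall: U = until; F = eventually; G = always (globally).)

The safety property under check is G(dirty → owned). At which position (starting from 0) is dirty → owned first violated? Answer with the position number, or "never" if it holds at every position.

Check dirty → owned at each position in order: 0 ✓, 1 ✓, 2 ✓, 3 ✓, 4 ✓, 5 ✓, 6 ✓, 7 ✓, 8 ✓.
At position 9 the labels are {dirty, valid}, so dirty → owned is false there. This is the first violation.

9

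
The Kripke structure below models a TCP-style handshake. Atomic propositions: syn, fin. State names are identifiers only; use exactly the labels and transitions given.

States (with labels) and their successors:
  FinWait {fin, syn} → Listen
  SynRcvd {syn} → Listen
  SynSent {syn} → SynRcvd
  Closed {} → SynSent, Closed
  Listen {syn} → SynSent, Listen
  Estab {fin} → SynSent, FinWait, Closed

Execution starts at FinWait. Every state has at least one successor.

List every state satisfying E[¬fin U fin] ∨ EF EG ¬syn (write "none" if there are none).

{FinWait, Closed, Estab}

States satisfying ¬fin: {SynRcvd, SynSent, Closed, Listen}.
States satisfying fin: {FinWait, Estab}.
States satisfying E[¬fin U fin]: {FinWait, Estab}.
States satisfying EG ¬syn: {Closed, Estab}.
States satisfying EF EG ¬syn: {Closed, Estab}.
States satisfying E[¬fin U fin] ∨ EF EG ¬syn: {FinWait, Closed, Estab}.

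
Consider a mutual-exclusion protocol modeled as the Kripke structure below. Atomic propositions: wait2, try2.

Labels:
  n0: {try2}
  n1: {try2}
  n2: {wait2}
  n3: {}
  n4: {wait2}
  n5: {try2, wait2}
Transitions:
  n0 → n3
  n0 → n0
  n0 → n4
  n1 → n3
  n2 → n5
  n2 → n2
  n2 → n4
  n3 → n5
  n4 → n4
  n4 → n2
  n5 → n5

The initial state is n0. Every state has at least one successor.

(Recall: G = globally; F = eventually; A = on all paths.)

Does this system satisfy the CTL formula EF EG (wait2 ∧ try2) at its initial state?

Holds

States satisfying EG (wait2 ∧ try2): {n5}.
States satisfying EF EG (wait2 ∧ try2): {n0, n1, n2, n3, n4, n5}.
Some path from n0 reaches a state where EG (wait2 ∧ try2) holds.
n0 ∈ Sat(EF EG (wait2 ∧ try2)).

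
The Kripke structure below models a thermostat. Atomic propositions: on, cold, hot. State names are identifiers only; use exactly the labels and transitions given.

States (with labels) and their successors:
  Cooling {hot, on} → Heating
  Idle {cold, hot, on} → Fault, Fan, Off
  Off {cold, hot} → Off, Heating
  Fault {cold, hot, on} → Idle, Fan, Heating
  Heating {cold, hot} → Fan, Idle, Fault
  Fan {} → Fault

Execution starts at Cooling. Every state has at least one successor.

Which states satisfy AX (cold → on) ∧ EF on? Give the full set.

{Heating, Fan}

States satisfying cold → on: {Cooling, Idle, Fault, Fan}.
States satisfying AX (cold → on): {Heating, Fan}.
States satisfying on: {Cooling, Idle, Fault}.
States satisfying EF on: {Cooling, Idle, Off, Fault, Heating, Fan}.
States satisfying AX (cold → on) ∧ EF on: {Heating, Fan}.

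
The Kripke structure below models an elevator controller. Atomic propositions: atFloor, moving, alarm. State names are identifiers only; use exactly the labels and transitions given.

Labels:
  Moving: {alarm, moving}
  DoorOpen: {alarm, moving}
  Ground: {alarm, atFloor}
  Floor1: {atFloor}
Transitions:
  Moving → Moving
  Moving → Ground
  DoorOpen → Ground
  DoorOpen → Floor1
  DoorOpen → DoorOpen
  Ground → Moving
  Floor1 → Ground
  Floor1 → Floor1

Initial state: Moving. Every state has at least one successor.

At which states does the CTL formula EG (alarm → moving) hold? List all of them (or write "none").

{Moving, DoorOpen, Floor1}

States satisfying alarm → moving: {Moving, DoorOpen, Floor1}.
States satisfying EG (alarm → moving): {Moving, DoorOpen, Floor1}.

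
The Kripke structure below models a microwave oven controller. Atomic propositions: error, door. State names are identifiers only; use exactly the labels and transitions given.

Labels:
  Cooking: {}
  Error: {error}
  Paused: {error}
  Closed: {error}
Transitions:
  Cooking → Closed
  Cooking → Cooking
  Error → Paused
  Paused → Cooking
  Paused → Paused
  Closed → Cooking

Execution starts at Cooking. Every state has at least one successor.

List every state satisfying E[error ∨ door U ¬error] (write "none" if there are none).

{Cooking, Error, Paused, Closed}

States satisfying error ∨ door: {Error, Paused, Closed}.
States satisfying ¬error: {Cooking}.
States satisfying E[error ∨ door U ¬error]: {Cooking, Error, Paused, Closed}.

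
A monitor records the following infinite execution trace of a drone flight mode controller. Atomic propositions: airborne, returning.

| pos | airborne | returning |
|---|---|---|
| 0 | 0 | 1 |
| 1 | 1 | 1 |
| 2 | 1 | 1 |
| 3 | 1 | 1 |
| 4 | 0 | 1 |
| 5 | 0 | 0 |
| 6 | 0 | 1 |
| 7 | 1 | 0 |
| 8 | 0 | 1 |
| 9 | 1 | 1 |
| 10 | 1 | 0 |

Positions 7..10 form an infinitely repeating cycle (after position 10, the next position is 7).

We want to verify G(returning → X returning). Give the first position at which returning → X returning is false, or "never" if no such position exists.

Check returning → X returning at each position in order: 0 ✓, 1 ✓, 2 ✓, 3 ✓.
At position 4 the labels are {returning} and the next position 5 has {}, so returning → X returning is false there. This is the first violation.

4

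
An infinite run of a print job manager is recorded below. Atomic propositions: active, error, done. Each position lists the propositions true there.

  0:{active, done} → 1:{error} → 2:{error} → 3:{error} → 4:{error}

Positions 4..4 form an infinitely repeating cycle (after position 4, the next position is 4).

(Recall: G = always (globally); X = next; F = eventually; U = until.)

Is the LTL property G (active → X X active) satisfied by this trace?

No

active → X X active must hold at every position from 0 onward. It fails at position 0, so G (active → X X active) is false.
Positions where active holds: 0.
Check X X active at each: 0→fails.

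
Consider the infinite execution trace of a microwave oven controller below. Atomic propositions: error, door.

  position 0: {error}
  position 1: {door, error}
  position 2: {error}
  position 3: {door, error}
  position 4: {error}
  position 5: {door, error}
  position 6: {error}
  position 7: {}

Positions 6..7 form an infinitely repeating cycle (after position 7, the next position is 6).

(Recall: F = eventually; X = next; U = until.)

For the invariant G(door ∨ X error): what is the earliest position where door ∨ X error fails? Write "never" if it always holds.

6

Check door ∨ X error at each position in order: 0 ✓, 1 ✓, 2 ✓, 3 ✓, 4 ✓, 5 ✓.
At position 6 the labels are {error} and the next position 7 has {}, so door ∨ X error is false there. This is the first violation.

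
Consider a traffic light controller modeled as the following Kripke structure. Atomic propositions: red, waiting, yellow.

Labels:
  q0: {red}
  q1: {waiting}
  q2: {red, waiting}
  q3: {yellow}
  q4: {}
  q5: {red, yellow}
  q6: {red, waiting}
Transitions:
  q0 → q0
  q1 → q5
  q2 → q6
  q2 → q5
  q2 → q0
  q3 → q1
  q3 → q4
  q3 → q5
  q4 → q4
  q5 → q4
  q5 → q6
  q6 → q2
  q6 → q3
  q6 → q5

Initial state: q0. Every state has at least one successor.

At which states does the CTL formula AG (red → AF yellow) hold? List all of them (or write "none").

States satisfying red → AF yellow: {q1, q3, q4, q5}.
States satisfying AG (red → AF yellow): {q4}.

{q4}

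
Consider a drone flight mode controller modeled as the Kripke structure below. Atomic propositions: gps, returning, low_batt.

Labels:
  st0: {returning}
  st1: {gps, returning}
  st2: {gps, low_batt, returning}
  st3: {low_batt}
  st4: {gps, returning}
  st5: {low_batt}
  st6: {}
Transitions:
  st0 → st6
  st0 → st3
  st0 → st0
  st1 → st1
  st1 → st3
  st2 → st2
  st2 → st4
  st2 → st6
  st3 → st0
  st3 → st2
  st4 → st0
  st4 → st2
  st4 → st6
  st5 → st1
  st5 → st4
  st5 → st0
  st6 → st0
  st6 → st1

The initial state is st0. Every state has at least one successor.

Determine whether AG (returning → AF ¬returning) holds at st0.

No

States satisfying returning → AF ¬returning: {st3, st5, st6}.
States satisfying AG (returning → AF ¬returning): ∅.
st0 is reachable from st0 and violates returning → AF ¬returning, so AG fails at st0.
st0 ∉ Sat(AG (returning → AF ¬returning)).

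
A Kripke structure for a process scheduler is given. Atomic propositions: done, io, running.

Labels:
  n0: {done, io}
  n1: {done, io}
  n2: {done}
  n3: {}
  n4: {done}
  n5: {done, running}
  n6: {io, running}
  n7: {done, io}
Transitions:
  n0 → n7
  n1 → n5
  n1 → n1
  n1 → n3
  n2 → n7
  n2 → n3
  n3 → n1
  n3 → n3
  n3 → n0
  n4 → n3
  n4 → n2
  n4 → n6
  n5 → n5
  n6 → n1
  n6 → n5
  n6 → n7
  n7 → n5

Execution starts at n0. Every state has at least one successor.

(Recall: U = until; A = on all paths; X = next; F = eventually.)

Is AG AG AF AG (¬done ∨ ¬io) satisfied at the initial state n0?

States satisfying AG AF AG (¬done ∨ ¬io): {n0, n5, n7}.
States satisfying AG AG AF AG (¬done ∨ ¬io): {n0, n5, n7}.
Every state reachable from n0 satisfies AG AF AG (¬done ∨ ¬io).
n0 ∈ Sat(AG AG AF AG (¬done ∨ ¬io)).

Holds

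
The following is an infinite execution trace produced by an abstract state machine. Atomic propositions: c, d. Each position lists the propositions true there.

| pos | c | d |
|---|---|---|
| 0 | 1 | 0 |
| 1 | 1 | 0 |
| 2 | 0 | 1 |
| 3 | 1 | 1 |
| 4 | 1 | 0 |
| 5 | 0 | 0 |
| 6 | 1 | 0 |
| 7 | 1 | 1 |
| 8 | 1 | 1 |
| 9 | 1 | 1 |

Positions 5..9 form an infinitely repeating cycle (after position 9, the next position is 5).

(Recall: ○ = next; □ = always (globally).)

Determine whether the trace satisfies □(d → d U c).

d → d U c holds at every position 0..9, and those are all positions ever visited, so □(d → d U c) holds.
Positions where d holds: 2, 3, 7, 8, 9.
Check d U c at each: 2→ok, 3→ok, 7→ok, 8→ok, 9→ok.

Yes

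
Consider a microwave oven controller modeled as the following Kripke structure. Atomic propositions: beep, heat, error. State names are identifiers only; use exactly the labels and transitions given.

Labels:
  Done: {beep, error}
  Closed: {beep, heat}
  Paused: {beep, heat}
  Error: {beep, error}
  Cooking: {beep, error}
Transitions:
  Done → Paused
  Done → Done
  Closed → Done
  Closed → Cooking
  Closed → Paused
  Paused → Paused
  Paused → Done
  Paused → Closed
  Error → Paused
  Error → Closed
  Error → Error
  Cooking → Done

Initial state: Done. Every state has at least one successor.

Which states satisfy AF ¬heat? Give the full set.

States satisfying ¬heat: {Done, Error, Cooking}.
States satisfying AF ¬heat: {Done, Error, Cooking}.

{Done, Error, Cooking}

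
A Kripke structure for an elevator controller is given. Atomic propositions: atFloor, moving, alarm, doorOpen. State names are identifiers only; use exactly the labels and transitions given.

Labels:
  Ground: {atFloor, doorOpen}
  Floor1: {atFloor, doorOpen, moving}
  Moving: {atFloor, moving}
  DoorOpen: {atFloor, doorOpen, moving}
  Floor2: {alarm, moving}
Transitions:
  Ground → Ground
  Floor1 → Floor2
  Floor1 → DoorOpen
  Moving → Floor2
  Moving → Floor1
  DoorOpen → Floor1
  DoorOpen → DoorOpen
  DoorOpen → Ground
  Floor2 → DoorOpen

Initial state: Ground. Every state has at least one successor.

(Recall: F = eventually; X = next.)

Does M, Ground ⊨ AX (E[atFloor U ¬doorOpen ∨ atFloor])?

Holds

States satisfying E[atFloor U ¬doorOpen ∨ atFloor]: {Ground, Floor1, Moving, DoorOpen, Floor2}.
States satisfying AX (E[atFloor U ¬doorOpen ∨ atFloor]): {Ground, Floor1, Moving, DoorOpen, Floor2}.
Ground ∈ Sat(AX (E[atFloor U ¬doorOpen ∨ atFloor])).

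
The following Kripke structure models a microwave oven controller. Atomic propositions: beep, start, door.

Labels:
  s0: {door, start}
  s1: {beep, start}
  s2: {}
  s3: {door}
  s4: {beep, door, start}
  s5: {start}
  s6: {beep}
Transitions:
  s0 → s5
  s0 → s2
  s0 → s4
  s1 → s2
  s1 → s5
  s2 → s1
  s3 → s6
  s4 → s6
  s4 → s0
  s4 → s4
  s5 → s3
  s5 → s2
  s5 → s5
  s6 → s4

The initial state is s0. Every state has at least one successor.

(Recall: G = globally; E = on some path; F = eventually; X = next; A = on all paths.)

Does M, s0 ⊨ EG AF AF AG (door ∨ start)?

No

States satisfying AF AF AG (door ∨ start): ∅.
States satisfying EG AF AF AG (door ∨ start): ∅.
No suitable path/successor from s0 witnesses the formula.
s0 ∉ Sat(EG AF AF AG (door ∨ start)).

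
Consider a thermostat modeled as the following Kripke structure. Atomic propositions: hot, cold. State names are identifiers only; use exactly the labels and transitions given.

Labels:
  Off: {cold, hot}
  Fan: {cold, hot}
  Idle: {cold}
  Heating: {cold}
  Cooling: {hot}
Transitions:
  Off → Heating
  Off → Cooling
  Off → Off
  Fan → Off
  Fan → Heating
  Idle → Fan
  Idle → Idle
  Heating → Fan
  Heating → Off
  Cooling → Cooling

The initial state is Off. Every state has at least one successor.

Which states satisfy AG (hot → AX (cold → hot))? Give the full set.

{Cooling}

States satisfying hot → AX (cold → hot): {Idle, Heating, Cooling}.
States satisfying AG (hot → AX (cold → hot)): {Cooling}.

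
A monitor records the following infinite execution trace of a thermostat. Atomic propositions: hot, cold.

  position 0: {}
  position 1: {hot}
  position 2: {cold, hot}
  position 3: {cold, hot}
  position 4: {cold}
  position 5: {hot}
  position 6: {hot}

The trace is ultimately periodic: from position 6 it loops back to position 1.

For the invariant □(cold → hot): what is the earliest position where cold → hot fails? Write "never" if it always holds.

Check cold → hot at each position in order: 0 ✓, 1 ✓, 2 ✓, 3 ✓.
At position 4 the labels are {cold}, so cold → hot is false there. This is the first violation.

4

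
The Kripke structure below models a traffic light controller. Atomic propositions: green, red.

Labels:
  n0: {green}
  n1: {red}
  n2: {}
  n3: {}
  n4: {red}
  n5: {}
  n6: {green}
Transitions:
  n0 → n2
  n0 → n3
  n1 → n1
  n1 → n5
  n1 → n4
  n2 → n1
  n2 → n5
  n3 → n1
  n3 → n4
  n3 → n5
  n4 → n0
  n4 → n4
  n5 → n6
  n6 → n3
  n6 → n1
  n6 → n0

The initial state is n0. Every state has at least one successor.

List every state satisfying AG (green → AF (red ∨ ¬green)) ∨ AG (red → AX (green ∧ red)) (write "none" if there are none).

States satisfying green → AF (red ∨ ¬green): {n0, n1, n2, n3, n4, n5, n6}.
States satisfying AG (green → AF (red ∨ ¬green)): {n0, n1, n2, n3, n4, n5, n6}.
States satisfying red → AX (green ∧ red): {n0, n2, n3, n5, n6}.
States satisfying AG (red → AX (green ∧ red)): ∅.
States satisfying AG (green → AF (red ∨ ¬green)) ∨ AG (red → AX (green ∧ red)): {n0, n1, n2, n3, n4, n5, n6}.

{n0, n1, n2, n3, n4, n5, n6}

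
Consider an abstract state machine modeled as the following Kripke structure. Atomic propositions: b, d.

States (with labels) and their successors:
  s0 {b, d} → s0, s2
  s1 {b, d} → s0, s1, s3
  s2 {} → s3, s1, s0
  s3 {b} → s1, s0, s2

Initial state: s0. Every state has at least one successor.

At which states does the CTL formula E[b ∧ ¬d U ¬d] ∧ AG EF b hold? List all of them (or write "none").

{s2, s3}

States satisfying b ∧ ¬d: {s3}.
States satisfying ¬d: {s2, s3}.
States satisfying E[b ∧ ¬d U ¬d]: {s2, s3}.
States satisfying EF b: {s0, s1, s2, s3}.
States satisfying AG EF b: {s0, s1, s2, s3}.
States satisfying E[b ∧ ¬d U ¬d] ∧ AG EF b: {s2, s3}.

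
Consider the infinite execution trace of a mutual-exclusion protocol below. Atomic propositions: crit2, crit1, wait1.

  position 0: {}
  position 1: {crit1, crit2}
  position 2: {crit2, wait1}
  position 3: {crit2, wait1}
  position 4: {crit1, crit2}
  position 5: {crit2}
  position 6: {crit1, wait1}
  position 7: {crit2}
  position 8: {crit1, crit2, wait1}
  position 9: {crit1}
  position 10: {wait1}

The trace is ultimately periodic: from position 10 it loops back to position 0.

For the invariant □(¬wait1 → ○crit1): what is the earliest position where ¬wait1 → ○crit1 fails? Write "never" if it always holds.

1

Check ¬wait1 → ○crit1 at each position in order: 0 ✓.
At position 1 the labels are {crit1, crit2} and the next position 2 has {crit2, wait1}, so ¬wait1 → ○crit1 is false there. This is the first violation.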